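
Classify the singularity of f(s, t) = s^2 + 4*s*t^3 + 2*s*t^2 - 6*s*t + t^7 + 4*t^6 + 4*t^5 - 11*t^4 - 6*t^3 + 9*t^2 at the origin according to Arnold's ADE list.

The Hessian of f at 0 has rank 1. Corank 1: A-series; mu = 6 gives A_6.

A_{6}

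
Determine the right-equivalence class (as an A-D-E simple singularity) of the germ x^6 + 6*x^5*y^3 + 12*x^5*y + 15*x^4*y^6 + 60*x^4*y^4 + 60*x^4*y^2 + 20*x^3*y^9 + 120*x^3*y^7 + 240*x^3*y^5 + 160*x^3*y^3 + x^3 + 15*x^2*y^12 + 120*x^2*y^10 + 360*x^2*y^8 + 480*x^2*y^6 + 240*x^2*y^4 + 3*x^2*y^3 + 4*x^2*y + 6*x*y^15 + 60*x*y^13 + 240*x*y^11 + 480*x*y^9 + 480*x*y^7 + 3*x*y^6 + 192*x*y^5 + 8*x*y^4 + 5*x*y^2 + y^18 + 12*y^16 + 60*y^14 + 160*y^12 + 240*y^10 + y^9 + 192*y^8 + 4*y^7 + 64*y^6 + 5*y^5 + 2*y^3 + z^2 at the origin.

The Hessian of f at 0 is [[0, 0, 0], [0, 0, 0], [0, 0, 2]] with rank 1, so corank 2. A Groebner basis of the Jacobian ideal J(f) in C{x,y,z} is {x^2 + 3*x*y + y^4 + 2*y^2, x^3 - x^2/2 - x*y + y^3 - y^2/2, x^2*y + x^2/3 + 2*x*y/3 - y^3 + y^2/3, -x^2/6 + x*y^2 - x*y/3 + y^3 - y^2/6, z}; counting standard monomials gives mu = 7. Corank 2; j^3 = (x + y)^2*(x + 2*y) has shape L^2 M (L != M), so D-series; mu = 7 gives D_7.

D_7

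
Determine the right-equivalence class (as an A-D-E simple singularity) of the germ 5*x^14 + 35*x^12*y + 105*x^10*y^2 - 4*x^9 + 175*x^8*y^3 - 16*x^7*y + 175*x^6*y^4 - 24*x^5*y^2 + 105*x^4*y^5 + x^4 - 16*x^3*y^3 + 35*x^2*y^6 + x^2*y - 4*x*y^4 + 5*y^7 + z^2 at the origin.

D_8

The Hessian of f at 0 has rank 1. Corank 2; j^3 = x^2*y has shape L^2 M (L != M), so D-series; mu = 8 gives D_8.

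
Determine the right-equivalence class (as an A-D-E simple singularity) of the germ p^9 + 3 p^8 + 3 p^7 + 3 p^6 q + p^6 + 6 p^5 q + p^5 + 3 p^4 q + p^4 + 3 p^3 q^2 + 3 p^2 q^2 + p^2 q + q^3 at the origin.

D_{4}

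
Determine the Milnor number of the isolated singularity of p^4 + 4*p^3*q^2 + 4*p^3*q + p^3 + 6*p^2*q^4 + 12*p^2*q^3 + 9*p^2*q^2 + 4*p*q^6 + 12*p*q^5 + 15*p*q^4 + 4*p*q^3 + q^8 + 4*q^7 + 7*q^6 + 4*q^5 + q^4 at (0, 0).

6

The Hessian of f at 0 has rank 0. Corank 2; j^3 = p^3 is a perfect cube, so E-series; the 4-jet and mu = 6 give E_6.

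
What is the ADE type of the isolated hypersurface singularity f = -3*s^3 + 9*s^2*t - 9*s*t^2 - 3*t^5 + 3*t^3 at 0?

E8

The Hessian of f at 0 is [[0, 0], [0, 0]] with rank 0, so corank 2. A Groebner basis of the Jacobian ideal J(f) in C{s,t} is {t^4, s^2 - 2*s*t + t^2}; counting standard monomials gives mu = 8. Corank 2; j^3 = -3*(s - t)^3 is a perfect cube, so E-series; the 5-jet and mu = 8 give E_8.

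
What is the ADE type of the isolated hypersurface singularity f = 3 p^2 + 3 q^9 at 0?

The Hessian of f at 0 has rank 1. Corank 1: A-series; mu = 8 gives A_8.

A_8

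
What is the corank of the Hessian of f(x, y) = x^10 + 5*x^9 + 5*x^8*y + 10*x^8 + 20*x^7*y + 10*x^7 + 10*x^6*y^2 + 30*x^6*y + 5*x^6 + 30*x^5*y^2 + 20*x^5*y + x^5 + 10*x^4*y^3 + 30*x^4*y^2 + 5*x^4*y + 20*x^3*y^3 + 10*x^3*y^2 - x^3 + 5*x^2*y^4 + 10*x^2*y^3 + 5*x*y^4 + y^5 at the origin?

2

Hessian at 0 has rank 0.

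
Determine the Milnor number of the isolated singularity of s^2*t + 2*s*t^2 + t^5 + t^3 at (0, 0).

6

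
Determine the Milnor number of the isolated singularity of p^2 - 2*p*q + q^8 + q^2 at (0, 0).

The Hessian of f at 0 has rank 1. Corank 1: A-series; mu = 7 gives A_7.

7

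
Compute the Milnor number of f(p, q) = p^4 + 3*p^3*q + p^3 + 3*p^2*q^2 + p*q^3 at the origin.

The Hessian of f at 0 has rank 0. Corank 2; j^3 = p^3 is a perfect cube, so E-series; the 4-jet and mu = 7 give E_7.

7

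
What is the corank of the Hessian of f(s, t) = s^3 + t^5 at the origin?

2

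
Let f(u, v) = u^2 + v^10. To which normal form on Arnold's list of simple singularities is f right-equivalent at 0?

A_{9}

The Hessian of f at 0 has rank 1. Corank 1: A-series; mu = 9 gives A_9.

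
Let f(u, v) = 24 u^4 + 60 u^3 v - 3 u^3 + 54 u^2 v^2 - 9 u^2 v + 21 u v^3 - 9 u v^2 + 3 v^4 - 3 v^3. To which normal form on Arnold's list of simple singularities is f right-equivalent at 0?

E_{7}

The Hessian of f at 0 is [[0, 0], [0, 0]] with rank 0, so corank 2. A Groebner basis of the Jacobian ideal J(f) in C{u,v} is {3*u^2/4 + 3*u*v/2 + v^4 + v^3/4 + 3*v^2/4, u^3 - 9*u^2/4 - 9*u*v/2 + v^3/4 - 9*v^2/4, u^2*v + 7*u^2/4 + 7*u*v/2 - 5*v^3/12 + 7*v^2/4, -u^2 + u*v^2 - 2*u*v + 2*v^3/3 - v^2}; counting standard monomials gives mu = 7. Corank 2; j^3 = -3*(u + v)^3 is a perfect cube, so E-series; the 4-jet and mu = 7 give E_7.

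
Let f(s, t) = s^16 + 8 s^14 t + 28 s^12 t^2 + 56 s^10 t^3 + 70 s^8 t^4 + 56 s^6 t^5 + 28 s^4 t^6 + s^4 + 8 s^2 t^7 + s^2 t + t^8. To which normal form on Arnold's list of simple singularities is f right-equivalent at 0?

The Hessian of f at 0 is [[0, 0], [0, 0]] with rank 0, so corank 2. A Groebner basis of the Jacobian ideal J(f) in C{s,t} is {s^2/8 + t^7, s^3, s*t}; counting standard monomials gives mu = 9. Corank 2; j^3 = s^2*t has shape L^2 M (L != M), so D-series; mu = 9 gives D_9.

D_9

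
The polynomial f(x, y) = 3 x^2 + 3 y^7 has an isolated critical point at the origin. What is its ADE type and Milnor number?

The Hessian of f at 0 is [[6, 0], [0, 0]] with rank 1, so corank 1. A Groebner basis of the Jacobian ideal J(f) in C{x,y} is {y^6, x}; counting standard monomials gives mu = 6. Corank 1: A-series; mu = 6 gives A_6.

Type A_{6}, Milnor number mu = 6.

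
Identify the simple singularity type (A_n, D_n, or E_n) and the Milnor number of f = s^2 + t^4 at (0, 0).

Type A_3, Milnor number mu = 3.

The Hessian of f at 0 has rank 1. Corank 1: A-series; mu = 3 gives A_3.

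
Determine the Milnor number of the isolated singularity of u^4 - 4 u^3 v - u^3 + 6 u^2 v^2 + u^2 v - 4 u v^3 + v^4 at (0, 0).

The Hessian of f at 0 is [[0, 0], [0, 0]] with rank 0, so corank 2. A Groebner basis of the Jacobian ideal J(f) in C{u,v} is {u*v^2, u*v/4 + v^3, u^2 - u*v}; counting standard monomials gives mu = 5. Corank 2; j^3 = -u^2*(u - v) has shape L^2 M (L != M), so D-series; mu = 5 gives D_5.

5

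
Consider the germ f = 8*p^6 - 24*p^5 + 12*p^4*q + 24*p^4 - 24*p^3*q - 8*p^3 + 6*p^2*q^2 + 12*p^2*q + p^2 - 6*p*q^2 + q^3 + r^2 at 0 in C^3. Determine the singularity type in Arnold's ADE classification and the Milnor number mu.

The Hessian of f at 0 is [[2, 0, 0], [0, 0, 0], [0, 0, 2]] with rank 2, so corank 1. A Groebner basis of the Jacobian ideal J(f) in C{p,q,r} is {q^2, p, r}; counting standard monomials gives mu = 2. Corank 1: A-series; mu = 2 gives A_2.

Type A_2, Milnor number mu = 2.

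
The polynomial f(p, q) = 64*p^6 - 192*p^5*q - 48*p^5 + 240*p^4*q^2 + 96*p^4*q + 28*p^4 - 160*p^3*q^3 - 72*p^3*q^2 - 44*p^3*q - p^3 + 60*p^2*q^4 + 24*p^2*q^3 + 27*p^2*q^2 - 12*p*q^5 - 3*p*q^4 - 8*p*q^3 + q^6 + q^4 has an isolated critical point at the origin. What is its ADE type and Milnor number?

The Hessian of f at 0 has rank 0. Corank 2; j^3 = -p^3 is a perfect cube, so E-series; the 4-jet and mu = 6 give E_6.

Type E6, Milnor number mu = 6.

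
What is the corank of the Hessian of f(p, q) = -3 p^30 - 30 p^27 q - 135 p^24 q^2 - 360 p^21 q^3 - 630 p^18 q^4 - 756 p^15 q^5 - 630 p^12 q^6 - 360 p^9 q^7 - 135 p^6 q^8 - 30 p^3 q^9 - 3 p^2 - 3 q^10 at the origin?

Hessian at 0 has rank 1.

1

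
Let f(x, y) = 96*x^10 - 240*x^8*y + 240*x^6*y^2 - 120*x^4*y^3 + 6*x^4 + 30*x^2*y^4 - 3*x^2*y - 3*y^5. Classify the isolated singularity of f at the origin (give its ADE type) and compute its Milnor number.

The Hessian of f at 0 has rank 0. Corank 2; j^3 = -3*x^2*y has shape L^2 M (L != M), so D-series; mu = 6 gives D_6.

Type D_{6}, Milnor number mu = 6.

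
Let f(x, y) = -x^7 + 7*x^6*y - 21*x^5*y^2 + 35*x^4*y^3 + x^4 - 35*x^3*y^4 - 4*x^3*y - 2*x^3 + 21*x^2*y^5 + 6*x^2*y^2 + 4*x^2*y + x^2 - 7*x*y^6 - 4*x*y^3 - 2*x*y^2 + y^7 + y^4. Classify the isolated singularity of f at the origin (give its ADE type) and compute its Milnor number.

The Hessian of f at 0 has rank 1. Corank 1: A-series; mu = 6 gives A_6.

Type A6, Milnor number mu = 6.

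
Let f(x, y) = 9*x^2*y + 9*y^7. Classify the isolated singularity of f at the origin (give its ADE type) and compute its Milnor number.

Type D_8, Milnor number mu = 8.

The Hessian of f at 0 has rank 0. Corank 2; j^3 = 9*x^2*y has shape L^2 M (L != M), so D-series; mu = 8 gives D_8.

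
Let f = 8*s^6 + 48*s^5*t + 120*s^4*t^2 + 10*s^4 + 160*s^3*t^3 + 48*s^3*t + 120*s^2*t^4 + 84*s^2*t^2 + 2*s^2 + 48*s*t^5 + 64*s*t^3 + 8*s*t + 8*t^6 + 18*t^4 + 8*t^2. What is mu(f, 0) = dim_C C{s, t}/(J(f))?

3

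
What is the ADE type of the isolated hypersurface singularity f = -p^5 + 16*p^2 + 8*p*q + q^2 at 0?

The Hessian of f at 0 has rank 1. Corank 1: A-series; mu = 4 gives A_4.

A_{4}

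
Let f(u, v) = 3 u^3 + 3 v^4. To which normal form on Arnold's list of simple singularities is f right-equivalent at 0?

The Hessian of f at 0 has rank 0. Corank 2; j^3 = 3*u^3 is a perfect cube, so E-series; the 4-jet and mu = 6 give E_6.

E_{6}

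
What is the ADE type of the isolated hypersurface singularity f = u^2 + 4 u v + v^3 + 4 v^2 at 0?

A_2

The Hessian of f at 0 is [[2, 4], [4, 8]] with rank 1, so corank 1. A Groebner basis of the Jacobian ideal J(f) in C{u,v} is {v^2, u + 2*v}; counting standard monomials gives mu = 2. Corank 1: A-series; mu = 2 gives A_2.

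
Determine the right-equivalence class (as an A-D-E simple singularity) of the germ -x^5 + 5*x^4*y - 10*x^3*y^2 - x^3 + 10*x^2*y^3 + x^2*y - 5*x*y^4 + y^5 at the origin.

D6

The Hessian of f at 0 has rank 0. Corank 2; j^3 = -x^2*(x - y) has shape L^2 M (L != M), so D-series; mu = 6 gives D_6.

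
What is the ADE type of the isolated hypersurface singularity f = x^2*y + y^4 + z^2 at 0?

The Hessian of f at 0 has rank 1. Corank 2; j^3 = x^2*y has shape L^2 M (L != M), so D-series; mu = 5 gives D_5.

D_5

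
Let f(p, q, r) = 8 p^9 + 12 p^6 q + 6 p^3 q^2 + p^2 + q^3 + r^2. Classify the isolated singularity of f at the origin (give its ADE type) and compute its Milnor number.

Type A_2, Milnor number mu = 2.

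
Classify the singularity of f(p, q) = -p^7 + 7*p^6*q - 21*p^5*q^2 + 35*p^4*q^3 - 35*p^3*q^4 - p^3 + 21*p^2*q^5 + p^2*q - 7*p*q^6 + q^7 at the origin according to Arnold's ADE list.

The Hessian of f at 0 is [[0, 0], [0, 0]] with rank 0, so corank 2. A Groebner basis of the Jacobian ideal J(f) in C{p,q} is {p*q/7 + q^6, p*q^2, p^2 - p*q}; counting standard monomials gives mu = 8. Corank 2; j^3 = -p^2*(p - q) has shape L^2 M (L != M), so D-series; mu = 8 gives D_8.

D_{8}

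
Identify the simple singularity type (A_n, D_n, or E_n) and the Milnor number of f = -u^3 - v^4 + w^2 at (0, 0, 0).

Type E_{6}, Milnor number mu = 6.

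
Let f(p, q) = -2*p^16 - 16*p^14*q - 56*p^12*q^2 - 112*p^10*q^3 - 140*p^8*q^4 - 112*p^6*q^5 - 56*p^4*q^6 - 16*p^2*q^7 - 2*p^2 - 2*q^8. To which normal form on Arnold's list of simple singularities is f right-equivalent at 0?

A_7

The Hessian of f at 0 has rank 1. Corank 1: A-series; mu = 7 gives A_7.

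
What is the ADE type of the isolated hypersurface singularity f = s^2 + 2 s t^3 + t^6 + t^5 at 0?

A_{4}

The Hessian of f at 0 has rank 1. Corank 1: A-series; mu = 4 gives A_4.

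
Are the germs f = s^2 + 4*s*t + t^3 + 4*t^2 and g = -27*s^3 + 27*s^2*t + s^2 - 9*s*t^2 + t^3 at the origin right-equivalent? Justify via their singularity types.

Yes.

The Hessian of f at 0 has rank 1. Corank 1: A-series; mu = 2 gives A_2. The Hessian of g at 0 has rank 1. Corank 1: A-series; mu = 2 gives A_2. Both have type A_2, hence right-equivalent.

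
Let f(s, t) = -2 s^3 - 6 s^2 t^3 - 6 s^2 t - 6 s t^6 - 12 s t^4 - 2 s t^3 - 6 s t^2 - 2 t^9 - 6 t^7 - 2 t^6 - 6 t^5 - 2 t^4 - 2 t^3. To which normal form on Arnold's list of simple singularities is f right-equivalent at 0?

E_{7}

The Hessian of f at 0 has rank 0. Corank 2; j^3 = -2*(s + t)^3 is a perfect cube, so E-series; the 4-jet and mu = 7 give E_7.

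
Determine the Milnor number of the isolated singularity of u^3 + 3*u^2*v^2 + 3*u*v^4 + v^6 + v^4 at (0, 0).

The Hessian of f at 0 has rank 0. Corank 2; j^3 = u^3 is a perfect cube, so E-series; the 4-jet and mu = 6 give E_6.

6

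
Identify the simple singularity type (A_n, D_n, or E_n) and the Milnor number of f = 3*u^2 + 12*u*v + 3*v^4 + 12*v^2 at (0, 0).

The Hessian of f at 0 has rank 1. Corank 1: A-series; mu = 3 gives A_3.

Type A3, Milnor number mu = 3.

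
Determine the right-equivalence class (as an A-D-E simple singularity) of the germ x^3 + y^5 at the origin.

E8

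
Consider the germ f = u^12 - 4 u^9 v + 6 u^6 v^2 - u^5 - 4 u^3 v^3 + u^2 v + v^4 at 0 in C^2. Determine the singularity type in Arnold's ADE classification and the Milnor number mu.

Type D_5, Milnor number mu = 5.

The Hessian of f at 0 is [[0, 0], [0, 0]] with rank 0, so corank 2. A Groebner basis of the Jacobian ideal J(f) in C{u,v} is {u^3, u^2/4 + v^3, u*v}; counting standard monomials gives mu = 5. Corank 2; j^3 = u^2*v has shape L^2 M (L != M), so D-series; mu = 5 gives D_5.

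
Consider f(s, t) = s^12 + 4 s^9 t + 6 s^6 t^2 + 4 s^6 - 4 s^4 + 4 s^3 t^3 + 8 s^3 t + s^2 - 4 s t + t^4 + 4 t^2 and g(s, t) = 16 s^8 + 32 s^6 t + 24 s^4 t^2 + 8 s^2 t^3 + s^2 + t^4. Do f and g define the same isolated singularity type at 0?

Yes.

The Hessian of f at 0 has rank 1. Corank 1: A-series; mu = 3 gives A_3. The Hessian of g at 0 has rank 1. Corank 1: A-series; mu = 3 gives A_3. Both have type A_3, hence right-equivalent.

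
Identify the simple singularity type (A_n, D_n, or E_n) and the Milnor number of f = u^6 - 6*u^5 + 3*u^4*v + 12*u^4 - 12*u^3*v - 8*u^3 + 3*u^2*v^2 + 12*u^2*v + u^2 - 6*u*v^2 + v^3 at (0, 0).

Type A_{2}, Milnor number mu = 2.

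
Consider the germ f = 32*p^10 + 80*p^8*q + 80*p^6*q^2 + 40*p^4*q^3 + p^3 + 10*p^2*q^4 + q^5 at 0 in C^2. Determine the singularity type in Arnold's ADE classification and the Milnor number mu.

Type E_{8}, Milnor number mu = 8.

The Hessian of f at 0 is [[0, 0], [0, 0]] with rank 0, so corank 2. A Groebner basis of the Jacobian ideal J(f) in C{p,q} is {q^4, p^2}; counting standard monomials gives mu = 8. Corank 2; j^3 = p^3 is a perfect cube, so E-series; the 5-jet and mu = 8 give E_8.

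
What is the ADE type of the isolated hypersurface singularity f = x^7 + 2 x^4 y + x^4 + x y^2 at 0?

The Hessian of f at 0 has rank 0. Corank 2; j^3 = x*y^2 has shape L^2 M (L != M), so D-series; mu = 5 gives D_5.

D5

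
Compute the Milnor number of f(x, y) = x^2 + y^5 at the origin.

4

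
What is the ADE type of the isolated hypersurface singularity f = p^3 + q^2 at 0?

A_2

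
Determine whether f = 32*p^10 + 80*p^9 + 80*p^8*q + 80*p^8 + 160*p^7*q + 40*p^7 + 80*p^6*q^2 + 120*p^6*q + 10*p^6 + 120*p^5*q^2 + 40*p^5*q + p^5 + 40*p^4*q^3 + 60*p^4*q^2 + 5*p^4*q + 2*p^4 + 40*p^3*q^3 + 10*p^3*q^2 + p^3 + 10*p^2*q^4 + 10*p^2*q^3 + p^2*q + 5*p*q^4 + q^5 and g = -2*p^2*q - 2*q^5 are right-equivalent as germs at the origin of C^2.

Yes.

The Hessian of f at 0 has rank 0. Corank 2; j^3 = p^2*(p + q) has shape L^2 M (L != M), so D-series; mu = 6 gives D_6. The Hessian of g at 0 has rank 0. Corank 2; j^3 = -2*p^2*q has shape L^2 M (L != M), so D-series; mu = 6 gives D_6. Both have type D_6, hence right-equivalent.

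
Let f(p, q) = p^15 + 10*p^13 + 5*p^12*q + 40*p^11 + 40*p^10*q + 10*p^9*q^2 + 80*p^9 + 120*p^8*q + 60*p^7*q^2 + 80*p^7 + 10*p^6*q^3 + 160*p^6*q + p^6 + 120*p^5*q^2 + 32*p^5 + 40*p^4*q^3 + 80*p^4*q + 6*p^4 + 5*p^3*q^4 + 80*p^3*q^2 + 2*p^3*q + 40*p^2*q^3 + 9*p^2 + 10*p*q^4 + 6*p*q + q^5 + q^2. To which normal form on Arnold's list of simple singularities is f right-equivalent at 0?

A_4

The Hessian of f at 0 has rank 1. Corank 1: A-series; mu = 4 gives A_4.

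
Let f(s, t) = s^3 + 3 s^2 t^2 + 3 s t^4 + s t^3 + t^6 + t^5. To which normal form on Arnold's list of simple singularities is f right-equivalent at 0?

The Hessian of f at 0 has rank 0. Corank 2; j^3 = s^3 is a perfect cube, so E-series; the 4-jet and mu = 7 give E_7.

E_7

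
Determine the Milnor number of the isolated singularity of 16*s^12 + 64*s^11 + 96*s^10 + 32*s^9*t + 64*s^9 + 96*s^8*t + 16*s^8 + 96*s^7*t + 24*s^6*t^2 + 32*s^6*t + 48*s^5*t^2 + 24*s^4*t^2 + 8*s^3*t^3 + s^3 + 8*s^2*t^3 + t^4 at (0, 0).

6

The Hessian of f at 0 has rank 0. Corank 2; j^3 = s^3 is a perfect cube, so E-series; the 4-jet and mu = 6 give E_6.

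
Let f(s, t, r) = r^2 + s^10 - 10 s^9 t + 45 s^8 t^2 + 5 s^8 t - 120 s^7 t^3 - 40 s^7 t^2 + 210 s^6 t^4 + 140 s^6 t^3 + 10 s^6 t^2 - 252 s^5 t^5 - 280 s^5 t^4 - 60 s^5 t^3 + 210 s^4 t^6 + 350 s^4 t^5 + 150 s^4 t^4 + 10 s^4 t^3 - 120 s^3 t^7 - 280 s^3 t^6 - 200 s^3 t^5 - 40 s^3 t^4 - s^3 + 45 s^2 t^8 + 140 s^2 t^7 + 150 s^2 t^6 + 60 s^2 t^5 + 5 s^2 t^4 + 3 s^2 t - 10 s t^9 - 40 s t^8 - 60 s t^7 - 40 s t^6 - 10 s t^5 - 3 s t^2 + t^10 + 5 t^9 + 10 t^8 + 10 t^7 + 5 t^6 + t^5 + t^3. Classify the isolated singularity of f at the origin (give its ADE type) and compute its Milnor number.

Type E_{8}, Milnor number mu = 8.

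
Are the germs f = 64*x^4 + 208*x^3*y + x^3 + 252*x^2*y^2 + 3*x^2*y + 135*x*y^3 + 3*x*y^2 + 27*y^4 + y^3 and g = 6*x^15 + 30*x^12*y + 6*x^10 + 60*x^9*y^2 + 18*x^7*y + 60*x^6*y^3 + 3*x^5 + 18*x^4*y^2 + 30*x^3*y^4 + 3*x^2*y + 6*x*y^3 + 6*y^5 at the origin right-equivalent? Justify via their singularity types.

The Hessian of f at 0 has rank 0. Corank 2; j^3 = (x + y)^3 is a perfect cube, so E-series; the 4-jet and mu = 7 give E_7. The Hessian of g at 0 has rank 0. Corank 2; j^3 = 3*x^2*y has shape L^2 M (L != M), so D-series; mu = 6 gives D_6. f is E_7 but g is D_6, hence not right-equivalent.

No.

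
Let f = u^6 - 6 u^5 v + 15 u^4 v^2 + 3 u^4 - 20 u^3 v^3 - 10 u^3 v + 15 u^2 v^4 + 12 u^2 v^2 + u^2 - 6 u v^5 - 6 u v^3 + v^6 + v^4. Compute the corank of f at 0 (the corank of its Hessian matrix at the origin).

1

Hessian at 0 has rank 1.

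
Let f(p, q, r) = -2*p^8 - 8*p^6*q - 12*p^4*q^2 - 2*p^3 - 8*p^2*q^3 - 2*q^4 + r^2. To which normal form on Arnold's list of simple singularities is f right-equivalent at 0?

The Hessian of f at 0 has rank 1. Corank 2; j^3 = -2*p^3 is a perfect cube, so E-series; the 4-jet and mu = 6 give E_6.

E6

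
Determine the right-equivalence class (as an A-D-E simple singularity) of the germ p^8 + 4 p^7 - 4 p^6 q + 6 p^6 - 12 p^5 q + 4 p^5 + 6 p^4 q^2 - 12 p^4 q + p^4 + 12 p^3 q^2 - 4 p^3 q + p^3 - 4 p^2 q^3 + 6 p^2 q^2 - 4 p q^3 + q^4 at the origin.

The Hessian of f at 0 has rank 0. Corank 2; j^3 = p^3 is a perfect cube, so E-series; the 4-jet and mu = 6 give E_6.

E6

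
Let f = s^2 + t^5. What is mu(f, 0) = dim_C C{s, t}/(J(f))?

The Hessian of f at 0 is [[2, 0], [0, 0]] with rank 1, so corank 1. A Groebner basis of the Jacobian ideal J(f) in C{s,t} is {t^4, s}; counting standard monomials gives mu = 4. Corank 1: A-series; mu = 4 gives A_4.

4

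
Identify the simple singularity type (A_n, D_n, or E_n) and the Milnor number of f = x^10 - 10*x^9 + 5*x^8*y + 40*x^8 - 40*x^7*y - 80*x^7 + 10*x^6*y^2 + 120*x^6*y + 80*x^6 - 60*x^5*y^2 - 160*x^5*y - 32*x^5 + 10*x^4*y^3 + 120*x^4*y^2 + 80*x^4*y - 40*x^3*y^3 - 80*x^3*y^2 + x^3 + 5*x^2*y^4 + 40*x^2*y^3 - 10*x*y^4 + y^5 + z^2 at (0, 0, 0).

The Hessian of f at 0 has rank 1. Corank 2; j^3 = x^3 is a perfect cube, so E-series; the 5-jet and mu = 8 give E_8.

Type E8, Milnor number mu = 8.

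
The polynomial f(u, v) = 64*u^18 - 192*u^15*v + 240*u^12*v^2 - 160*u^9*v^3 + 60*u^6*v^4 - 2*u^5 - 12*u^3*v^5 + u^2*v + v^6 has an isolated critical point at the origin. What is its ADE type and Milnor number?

The Hessian of f at 0 is [[0, 0], [0, 0]] with rank 0, so corank 2. A Groebner basis of the Jacobian ideal J(f) in C{u,v} is {u^2/6 + v^5, u^3, u*v}; counting standard monomials gives mu = 7. Corank 2; j^3 = u^2*v has shape L^2 M (L != M), so D-series; mu = 7 gives D_7.

Type D_7, Milnor number mu = 7.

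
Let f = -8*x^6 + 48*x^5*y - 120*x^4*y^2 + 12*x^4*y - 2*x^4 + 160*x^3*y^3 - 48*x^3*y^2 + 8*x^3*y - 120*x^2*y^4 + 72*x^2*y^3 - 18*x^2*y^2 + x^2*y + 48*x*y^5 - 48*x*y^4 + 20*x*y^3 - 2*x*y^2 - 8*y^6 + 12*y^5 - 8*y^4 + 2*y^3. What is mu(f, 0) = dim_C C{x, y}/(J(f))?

4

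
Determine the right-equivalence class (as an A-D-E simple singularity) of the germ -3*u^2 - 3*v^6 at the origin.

A_{5}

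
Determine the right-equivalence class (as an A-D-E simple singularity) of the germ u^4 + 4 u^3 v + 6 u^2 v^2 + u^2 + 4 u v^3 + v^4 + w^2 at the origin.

A_{3}

The Hessian of f at 0 has rank 2. Corank 1: A-series; mu = 3 gives A_3.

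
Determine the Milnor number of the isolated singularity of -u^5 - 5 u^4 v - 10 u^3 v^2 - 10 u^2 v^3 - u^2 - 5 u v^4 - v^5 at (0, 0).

The Hessian of f at 0 is [[-2, 0], [0, 0]] with rank 1, so corank 1. A Groebner basis of the Jacobian ideal J(f) in C{u,v} is {v^4, u}; counting standard monomials gives mu = 4. Corank 1: A-series; mu = 4 gives A_4.

4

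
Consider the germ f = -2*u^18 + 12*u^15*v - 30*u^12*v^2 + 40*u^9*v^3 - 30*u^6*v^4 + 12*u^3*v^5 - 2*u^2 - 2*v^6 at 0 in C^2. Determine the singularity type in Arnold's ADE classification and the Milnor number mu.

Type A_5, Milnor number mu = 5.

The Hessian of f at 0 is [[-4, 0], [0, 0]] with rank 1, so corank 1. A Groebner basis of the Jacobian ideal J(f) in C{u,v} is {v^5, u}; counting standard monomials gives mu = 5. Corank 1: A-series; mu = 5 gives A_5.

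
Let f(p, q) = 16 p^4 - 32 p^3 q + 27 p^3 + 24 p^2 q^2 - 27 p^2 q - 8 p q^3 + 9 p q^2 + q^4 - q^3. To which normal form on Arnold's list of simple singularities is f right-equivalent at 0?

E_6

The Hessian of f at 0 is [[0, 0], [0, 0]] with rank 0, so corank 2. A Groebner basis of the Jacobian ideal J(f) in C{p,q} is {q^4, p*q^2 - 7*q^3/18, p^2 - 2*p*q/3 + q^2/9}; counting standard monomials gives mu = 6. Corank 2; j^3 = (3*p - q)^3 is a perfect cube, so E-series; the 4-jet and mu = 6 give E_6.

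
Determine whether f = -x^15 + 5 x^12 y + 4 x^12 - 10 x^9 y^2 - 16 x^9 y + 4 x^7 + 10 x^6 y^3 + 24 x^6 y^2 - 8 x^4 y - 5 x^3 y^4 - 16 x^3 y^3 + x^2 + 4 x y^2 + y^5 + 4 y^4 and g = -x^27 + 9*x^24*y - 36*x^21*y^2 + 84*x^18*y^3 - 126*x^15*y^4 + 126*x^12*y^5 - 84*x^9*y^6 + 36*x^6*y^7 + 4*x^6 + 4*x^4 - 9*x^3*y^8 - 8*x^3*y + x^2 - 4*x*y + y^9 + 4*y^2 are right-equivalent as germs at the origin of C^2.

No.

The Hessian of f at 0 is [[2, 0], [0, 0]] with rank 1, so corank 1. A Groebner basis of the Jacobian ideal J(f) in C{x,y} is {x^2, x/2 + y^2}; counting standard monomials gives mu = 4. Corank 1: A-series; mu = 4 gives A_4. The Hessian of g at 0 is [[2, -4], [-4, 8]] with rank 1, so corank 1. A Groebner basis of the Jacobian ideal J(g) in C{x,y} is {-x^2/8 + x*y^3 + 5*x*y/8 - 3*y^2/4, -3*x^2/32 + 7*x*y/16 + y^4 - y^2/2, x^3 + x/2 - y, x^2*y - 2*x*y^2 + x/12 + 4*y^3/3 - y/6}; counting standard monomials gives mu = 8. Corank 1: A-series; mu = 8 gives A_8. f is A_4 but g is A_8, hence not right-equivalent.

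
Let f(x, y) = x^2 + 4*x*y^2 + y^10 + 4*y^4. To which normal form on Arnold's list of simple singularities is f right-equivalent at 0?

A9

The Hessian of f at 0 has rank 1. Corank 1: A-series; mu = 9 gives A_9.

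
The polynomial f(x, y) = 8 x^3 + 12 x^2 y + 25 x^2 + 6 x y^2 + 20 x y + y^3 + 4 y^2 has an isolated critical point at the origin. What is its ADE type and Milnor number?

Type A2, Milnor number mu = 2.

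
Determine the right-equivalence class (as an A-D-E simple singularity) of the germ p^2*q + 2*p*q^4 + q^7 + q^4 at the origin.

The Hessian of f at 0 is [[0, 0], [0, 0]] with rank 0, so corank 2. A Groebner basis of the Jacobian ideal J(f) in C{p,q} is {p^3, p^2/4 + q^3, p*q}; counting standard monomials gives mu = 5. Corank 2; j^3 = p^2*q has shape L^2 M (L != M), so D-series; mu = 5 gives D_5.

D5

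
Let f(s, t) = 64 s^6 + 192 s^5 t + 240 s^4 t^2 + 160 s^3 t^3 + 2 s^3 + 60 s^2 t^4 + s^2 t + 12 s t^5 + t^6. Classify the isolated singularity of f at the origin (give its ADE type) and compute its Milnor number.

Type D7, Milnor number mu = 7.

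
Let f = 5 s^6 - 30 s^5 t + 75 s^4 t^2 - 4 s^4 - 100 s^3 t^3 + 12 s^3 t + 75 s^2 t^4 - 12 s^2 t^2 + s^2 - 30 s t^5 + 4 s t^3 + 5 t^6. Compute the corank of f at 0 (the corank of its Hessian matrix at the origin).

1

The Hessian at 0 is [[2, 0], [0, 0]] of rank 1; hence corank 1.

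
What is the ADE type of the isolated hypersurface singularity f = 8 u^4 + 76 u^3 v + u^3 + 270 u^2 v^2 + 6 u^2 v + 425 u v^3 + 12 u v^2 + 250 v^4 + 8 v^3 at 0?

The Hessian of f at 0 has rank 0. Corank 2; j^3 = (u + 2*v)^3 is a perfect cube, so E-series; the 4-jet and mu = 7 give E_7.

E_7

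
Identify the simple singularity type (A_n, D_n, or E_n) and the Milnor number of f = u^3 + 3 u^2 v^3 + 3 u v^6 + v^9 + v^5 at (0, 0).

Type E_{8}, Milnor number mu = 8.

The Hessian of f at 0 has rank 0. Corank 2; j^3 = u^3 is a perfect cube, so E-series; the 5-jet and mu = 8 give E_8.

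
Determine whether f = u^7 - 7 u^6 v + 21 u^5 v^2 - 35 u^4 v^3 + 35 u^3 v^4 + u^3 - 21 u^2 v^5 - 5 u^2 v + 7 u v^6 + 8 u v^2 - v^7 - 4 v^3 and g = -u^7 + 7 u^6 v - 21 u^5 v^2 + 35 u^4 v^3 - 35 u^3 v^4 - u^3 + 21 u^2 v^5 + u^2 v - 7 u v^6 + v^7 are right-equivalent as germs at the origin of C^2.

The Hessian of f at 0 has rank 0. Corank 2; j^3 = (u - 2*v)^2*(u - v) has shape L^2 M (L != M), so D-series; mu = 8 gives D_8. The Hessian of g at 0 has rank 0. Corank 2; j^3 = -u^2*(u - v) has shape L^2 M (L != M), so D-series; mu = 8 gives D_8. Both have type D_8, hence right-equivalent.

Yes.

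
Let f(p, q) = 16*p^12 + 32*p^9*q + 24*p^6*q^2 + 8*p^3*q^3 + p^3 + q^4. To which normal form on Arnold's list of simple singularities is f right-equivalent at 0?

The Hessian of f at 0 has rank 0. Corank 2; j^3 = p^3 is a perfect cube, so E-series; the 4-jet and mu = 6 give E_6.

E_{6}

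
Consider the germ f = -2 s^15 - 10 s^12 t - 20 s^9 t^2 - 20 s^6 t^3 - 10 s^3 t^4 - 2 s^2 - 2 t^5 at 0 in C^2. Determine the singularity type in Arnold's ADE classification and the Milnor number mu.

The Hessian of f at 0 is [[-4, 0], [0, 0]] with rank 1, so corank 1. A Groebner basis of the Jacobian ideal J(f) in C{s,t} is {t^4, s}; counting standard monomials gives mu = 4. Corank 1: A-series; mu = 4 gives A_4.

Type A4, Milnor number mu = 4.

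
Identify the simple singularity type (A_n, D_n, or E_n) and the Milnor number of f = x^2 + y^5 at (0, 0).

The Hessian of f at 0 has rank 1. Corank 1: A-series; mu = 4 gives A_4.

Type A_4, Milnor number mu = 4.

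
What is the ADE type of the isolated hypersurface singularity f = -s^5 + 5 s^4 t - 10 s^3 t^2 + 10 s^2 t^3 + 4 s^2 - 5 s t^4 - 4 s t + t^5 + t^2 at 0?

The Hessian of f at 0 has rank 1. Corank 1: A-series; mu = 4 gives A_4.

A4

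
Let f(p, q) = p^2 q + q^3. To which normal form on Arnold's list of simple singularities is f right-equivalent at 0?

The Hessian of f at 0 is [[0, 0], [0, 0]] with rank 0, so corank 2. A Groebner basis of the Jacobian ideal J(f) in C{p,q} is {q^3, p^2 + 3*q^2, p*q}; counting standard monomials gives mu = 4. Corank 2; j^3 = q*(p^2 + q^2) splits into three distinct lines over C (the quadratic factor has nonzero discriminant), so D_4.

D4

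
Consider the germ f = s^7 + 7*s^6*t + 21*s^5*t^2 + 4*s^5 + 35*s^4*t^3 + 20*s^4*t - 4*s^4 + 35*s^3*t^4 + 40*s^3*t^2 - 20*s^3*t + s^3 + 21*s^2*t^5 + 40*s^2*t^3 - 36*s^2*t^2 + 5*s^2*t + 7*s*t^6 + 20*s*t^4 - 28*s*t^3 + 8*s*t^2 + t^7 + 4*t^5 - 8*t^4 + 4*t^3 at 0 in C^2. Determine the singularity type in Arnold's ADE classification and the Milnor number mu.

The Hessian of f at 0 has rank 0. Corank 2; j^3 = (s + t)*(s + 2*t)^2 has shape L^2 M (L != M), so D-series; mu = 8 gives D_8.

Type D_8, Milnor number mu = 8.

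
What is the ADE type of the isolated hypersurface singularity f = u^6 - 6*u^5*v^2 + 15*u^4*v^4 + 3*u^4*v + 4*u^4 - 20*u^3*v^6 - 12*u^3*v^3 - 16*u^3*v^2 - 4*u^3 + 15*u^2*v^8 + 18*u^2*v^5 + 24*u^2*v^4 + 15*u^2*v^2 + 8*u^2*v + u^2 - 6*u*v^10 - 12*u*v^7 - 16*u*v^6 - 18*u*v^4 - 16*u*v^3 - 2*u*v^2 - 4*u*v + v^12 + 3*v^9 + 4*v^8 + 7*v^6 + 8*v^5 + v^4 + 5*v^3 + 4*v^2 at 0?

A_2

The Hessian of f at 0 has rank 1. Corank 1: A-series; mu = 2 gives A_2.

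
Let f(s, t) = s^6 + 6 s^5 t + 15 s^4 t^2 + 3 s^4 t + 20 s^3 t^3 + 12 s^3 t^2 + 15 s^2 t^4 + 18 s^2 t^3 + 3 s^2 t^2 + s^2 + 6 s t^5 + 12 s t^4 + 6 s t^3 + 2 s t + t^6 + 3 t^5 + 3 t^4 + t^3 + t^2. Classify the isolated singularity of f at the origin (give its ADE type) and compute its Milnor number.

Type A2, Milnor number mu = 2.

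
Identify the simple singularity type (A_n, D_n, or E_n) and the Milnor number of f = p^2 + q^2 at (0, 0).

Type A_{1}, Milnor number mu = 1.

The Hessian of f at 0 has rank 2. Corank 0: nondegenerate Morse point, so A_1.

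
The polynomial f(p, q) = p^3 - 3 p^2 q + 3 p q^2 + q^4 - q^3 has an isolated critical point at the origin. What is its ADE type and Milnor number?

Type E6, Milnor number mu = 6.

The Hessian of f at 0 has rank 0. Corank 2; j^3 = (p - q)^3 is a perfect cube, so E-series; the 4-jet and mu = 6 give E_6.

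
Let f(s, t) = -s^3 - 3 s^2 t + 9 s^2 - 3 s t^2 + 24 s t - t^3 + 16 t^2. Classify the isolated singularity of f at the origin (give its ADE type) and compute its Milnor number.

Type A2, Milnor number mu = 2.

The Hessian of f at 0 is [[18, 24], [24, 32]] with rank 1, so corank 1. A Groebner basis of the Jacobian ideal J(f) in C{s,t} is {t^2, s + 4*t/3}; counting standard monomials gives mu = 2. Corank 1: A-series; mu = 2 gives A_2.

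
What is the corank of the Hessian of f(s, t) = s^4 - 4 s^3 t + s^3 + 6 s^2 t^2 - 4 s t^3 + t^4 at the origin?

2

The Hessian at 0 is [[0, 0], [0, 0]] of rank 0; hence corank 2.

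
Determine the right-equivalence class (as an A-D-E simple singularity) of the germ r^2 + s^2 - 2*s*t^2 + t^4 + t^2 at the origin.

A_{1}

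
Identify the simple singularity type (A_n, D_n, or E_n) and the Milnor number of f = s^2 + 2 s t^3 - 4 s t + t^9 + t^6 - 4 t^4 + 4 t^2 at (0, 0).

The Hessian of f at 0 is [[2, -4], [-4, 8]] with rank 1, so corank 1. A Groebner basis of the Jacobian ideal J(f) in C{s,t} is {s^2*t^2 + 4*s^2 - 12*s*t + 8*t^2, s^3 - 6*s^2*t + 12*s*t^2 + 8*s - 16*t, s + t^3 - 2*t}; counting standard monomials gives mu = 8. Corank 1: A-series; mu = 8 gives A_8.

Type A8, Milnor number mu = 8.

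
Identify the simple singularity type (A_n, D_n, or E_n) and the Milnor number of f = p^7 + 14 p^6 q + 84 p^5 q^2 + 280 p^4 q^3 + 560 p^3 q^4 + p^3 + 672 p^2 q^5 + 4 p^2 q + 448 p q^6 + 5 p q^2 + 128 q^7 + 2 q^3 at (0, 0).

The Hessian of f at 0 has rank 0. Corank 2; j^3 = (p + q)^2*(p + 2*q) has shape L^2 M (L != M), so D-series; mu = 8 gives D_8.

Type D_{8}, Milnor number mu = 8.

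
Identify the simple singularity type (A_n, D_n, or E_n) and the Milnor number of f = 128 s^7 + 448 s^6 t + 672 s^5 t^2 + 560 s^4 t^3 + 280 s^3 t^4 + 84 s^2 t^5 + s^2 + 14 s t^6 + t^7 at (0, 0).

Type A_6, Milnor number mu = 6.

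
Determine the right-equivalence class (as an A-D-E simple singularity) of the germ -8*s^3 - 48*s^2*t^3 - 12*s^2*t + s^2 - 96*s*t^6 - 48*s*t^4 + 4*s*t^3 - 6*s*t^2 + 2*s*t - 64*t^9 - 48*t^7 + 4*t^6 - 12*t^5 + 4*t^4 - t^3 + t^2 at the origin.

The Hessian of f at 0 is [[2, 2], [2, 2]] with rank 1, so corank 1. A Groebner basis of the Jacobian ideal J(f) in C{s,t} is {t^2, s + t}; counting standard monomials gives mu = 2. Corank 1: A-series; mu = 2 gives A_2.

A2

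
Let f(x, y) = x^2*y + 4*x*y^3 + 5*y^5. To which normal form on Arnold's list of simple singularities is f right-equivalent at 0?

D_{6}

The Hessian of f at 0 has rank 0. Corank 2; j^3 = x^2*y has shape L^2 M (L != M), so D-series; mu = 6 gives D_6.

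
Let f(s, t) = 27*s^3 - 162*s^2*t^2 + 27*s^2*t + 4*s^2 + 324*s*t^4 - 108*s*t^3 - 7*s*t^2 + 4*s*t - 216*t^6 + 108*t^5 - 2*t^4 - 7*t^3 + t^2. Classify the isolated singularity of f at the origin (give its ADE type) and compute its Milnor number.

The Hessian of f at 0 has rank 1. Corank 1: A-series; mu = 2 gives A_2.

Type A_{2}, Milnor number mu = 2.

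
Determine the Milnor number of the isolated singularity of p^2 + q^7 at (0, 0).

6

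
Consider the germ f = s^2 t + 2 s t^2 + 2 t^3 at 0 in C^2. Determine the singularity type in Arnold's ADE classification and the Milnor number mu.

The Hessian of f at 0 has rank 0. Corank 2; j^3 = t*(s^2 + 2*s*t + 2*t^2) splits into three distinct lines over C (the quadratic factor has nonzero discriminant), so D_4.

Type D_4, Milnor number mu = 4.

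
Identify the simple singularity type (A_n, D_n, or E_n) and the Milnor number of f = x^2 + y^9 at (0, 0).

Type A8, Milnor number mu = 8.

The Hessian of f at 0 is [[2, 0], [0, 0]] with rank 1, so corank 1. A Groebner basis of the Jacobian ideal J(f) in C{x,y} is {y^8, x}; counting standard monomials gives mu = 8. Corank 1: A-series; mu = 8 gives A_8.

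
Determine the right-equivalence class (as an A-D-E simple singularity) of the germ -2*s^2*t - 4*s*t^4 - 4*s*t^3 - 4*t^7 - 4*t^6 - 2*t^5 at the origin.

D_{8}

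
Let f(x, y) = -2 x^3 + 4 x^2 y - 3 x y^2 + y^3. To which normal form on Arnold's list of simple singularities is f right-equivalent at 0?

D_{4}

The Hessian of f at 0 has rank 0. Corank 2; j^3 = -(x - y)*(2*x^2 - 2*x*y + y^2) splits into three distinct lines over C (the quadratic factor has nonzero discriminant), so D_4.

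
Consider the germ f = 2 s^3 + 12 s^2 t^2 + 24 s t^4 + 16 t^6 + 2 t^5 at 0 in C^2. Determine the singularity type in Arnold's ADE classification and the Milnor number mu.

Type E_{8}, Milnor number mu = 8.

The Hessian of f at 0 is [[0, 0], [0, 0]] with rank 0, so corank 2. A Groebner basis of the Jacobian ideal J(f) in C{s,t} is {t^4, s^3, s^2/4 + s*t^2}; counting standard monomials gives mu = 8. Corank 2; j^3 = 2*s^3 is a perfect cube, so E-series; the 5-jet and mu = 8 give E_8.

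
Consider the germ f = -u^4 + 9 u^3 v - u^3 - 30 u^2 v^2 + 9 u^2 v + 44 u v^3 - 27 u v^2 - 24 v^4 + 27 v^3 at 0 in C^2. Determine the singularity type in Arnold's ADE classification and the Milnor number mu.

Type E_7, Milnor number mu = 7.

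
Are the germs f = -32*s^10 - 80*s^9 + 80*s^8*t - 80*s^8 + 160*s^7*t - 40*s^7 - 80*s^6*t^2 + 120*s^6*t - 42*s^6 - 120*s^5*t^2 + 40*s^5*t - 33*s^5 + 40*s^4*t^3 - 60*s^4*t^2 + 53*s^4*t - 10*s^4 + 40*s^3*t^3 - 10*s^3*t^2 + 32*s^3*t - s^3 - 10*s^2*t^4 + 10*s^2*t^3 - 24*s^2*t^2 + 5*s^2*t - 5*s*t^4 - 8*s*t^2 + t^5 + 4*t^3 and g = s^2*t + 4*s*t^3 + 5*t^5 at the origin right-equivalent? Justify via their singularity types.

Yes.

The Hessian of f at 0 has rank 0. Corank 2; j^3 = -(s - 2*t)^2*(s - t) has shape L^2 M (L != M), so D-series; mu = 6 gives D_6. The Hessian of g at 0 has rank 0. Corank 2; j^3 = s^2*t has shape L^2 M (L != M), so D-series; mu = 6 gives D_6. Both have type D_6, hence right-equivalent.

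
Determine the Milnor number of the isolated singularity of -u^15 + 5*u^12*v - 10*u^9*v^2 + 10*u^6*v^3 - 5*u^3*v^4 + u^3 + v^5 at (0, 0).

8

The Hessian of f at 0 is [[0, 0], [0, 0]] with rank 0, so corank 2. A Groebner basis of the Jacobian ideal J(f) in C{u,v} is {v^4, u^2}; counting standard monomials gives mu = 8. Corank 2; j^3 = u^3 is a perfect cube, so E-series; the 5-jet and mu = 8 give E_8.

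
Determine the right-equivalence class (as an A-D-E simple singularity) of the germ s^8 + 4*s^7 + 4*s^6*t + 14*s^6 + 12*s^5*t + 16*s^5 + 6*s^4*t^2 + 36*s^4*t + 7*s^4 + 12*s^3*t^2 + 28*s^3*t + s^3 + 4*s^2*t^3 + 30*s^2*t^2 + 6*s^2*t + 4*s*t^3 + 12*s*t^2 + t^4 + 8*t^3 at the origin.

E6

The Hessian of f at 0 has rank 0. Corank 2; j^3 = (s + 2*t)^3 is a perfect cube, so E-series; the 4-jet and mu = 6 give E_6.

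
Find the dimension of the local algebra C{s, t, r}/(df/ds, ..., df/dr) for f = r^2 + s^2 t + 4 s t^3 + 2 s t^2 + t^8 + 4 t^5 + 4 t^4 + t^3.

The Hessian of f at 0 has rank 1. Corank 2; j^3 = t*(s + t)^2 has shape L^2 M (L != M), so D-series; mu = 9 gives D_9.

9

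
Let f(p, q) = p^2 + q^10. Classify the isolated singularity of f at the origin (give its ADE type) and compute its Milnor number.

The Hessian of f at 0 is [[2, 0], [0, 0]] with rank 1, so corank 1. A Groebner basis of the Jacobian ideal J(f) in C{p,q} is {q^9, p}; counting standard monomials gives mu = 9. Corank 1: A-series; mu = 9 gives A_9.

Type A_{9}, Milnor number mu = 9.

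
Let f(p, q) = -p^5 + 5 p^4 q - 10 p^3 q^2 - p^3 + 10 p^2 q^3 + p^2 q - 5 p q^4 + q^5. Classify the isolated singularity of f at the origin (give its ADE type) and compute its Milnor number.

The Hessian of f at 0 has rank 0. Corank 2; j^3 = -p^2*(p - q) has shape L^2 M (L != M), so D-series; mu = 6 gives D_6.

Type D_{6}, Milnor number mu = 6.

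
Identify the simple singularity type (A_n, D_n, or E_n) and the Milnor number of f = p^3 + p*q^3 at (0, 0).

Type E_{7}, Milnor number mu = 7.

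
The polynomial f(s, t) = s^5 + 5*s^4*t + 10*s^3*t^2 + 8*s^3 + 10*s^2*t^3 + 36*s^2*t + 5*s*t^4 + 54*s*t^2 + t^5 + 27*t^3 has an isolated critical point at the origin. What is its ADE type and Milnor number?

The Hessian of f at 0 is [[0, 0], [0, 0]] with rank 0, so corank 2. A Groebner basis of the Jacobian ideal J(f) in C{s,t} is {t^5, s*t^3 + 11*t^4/8, s^2 + 3*s*t + 9*t^2/4}; counting standard monomials gives mu = 8. Corank 2; j^3 = (2*s + 3*t)^3 is a perfect cube, so E-series; the 5-jet and mu = 8 give E_8.

Type E_8, Milnor number mu = 8.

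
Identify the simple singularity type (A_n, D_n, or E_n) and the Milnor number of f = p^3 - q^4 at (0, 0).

Type E6, Milnor number mu = 6.

The Hessian of f at 0 has rank 0. Corank 2; j^3 = p^3 is a perfect cube, so E-series; the 4-jet and mu = 6 give E_6.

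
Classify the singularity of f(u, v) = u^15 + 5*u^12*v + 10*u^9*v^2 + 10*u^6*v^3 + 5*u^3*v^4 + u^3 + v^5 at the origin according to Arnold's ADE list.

E8

The Hessian of f at 0 is [[0, 0], [0, 0]] with rank 0, so corank 2. A Groebner basis of the Jacobian ideal J(f) in C{u,v} is {v^4, u^2}; counting standard monomials gives mu = 8. Corank 2; j^3 = u^3 is a perfect cube, so E-series; the 5-jet and mu = 8 give E_8.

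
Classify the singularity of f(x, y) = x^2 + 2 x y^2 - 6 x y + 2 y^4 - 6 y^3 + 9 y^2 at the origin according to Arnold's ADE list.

A3

The Hessian of f at 0 has rank 1. Corank 1: A-series; mu = 3 gives A_3.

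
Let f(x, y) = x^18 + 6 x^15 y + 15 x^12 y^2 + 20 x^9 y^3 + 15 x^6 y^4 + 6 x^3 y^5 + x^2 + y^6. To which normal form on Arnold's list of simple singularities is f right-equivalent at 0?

A_5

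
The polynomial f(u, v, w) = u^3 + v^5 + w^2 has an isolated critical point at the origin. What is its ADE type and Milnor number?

Type E_8, Milnor number mu = 8.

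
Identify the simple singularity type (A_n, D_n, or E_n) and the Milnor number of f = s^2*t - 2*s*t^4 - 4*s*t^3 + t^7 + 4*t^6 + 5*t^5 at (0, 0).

Type D_{6}, Milnor number mu = 6.

The Hessian of f at 0 has rank 0. Corank 2; j^3 = s^2*t has shape L^2 M (L != M), so D-series; mu = 6 gives D_6.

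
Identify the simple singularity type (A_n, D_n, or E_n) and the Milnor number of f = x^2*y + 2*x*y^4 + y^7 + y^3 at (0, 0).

Type D_{4}, Milnor number mu = 4.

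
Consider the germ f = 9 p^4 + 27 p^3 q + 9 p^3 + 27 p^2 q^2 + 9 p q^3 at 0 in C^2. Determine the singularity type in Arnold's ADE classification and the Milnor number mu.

Type E_{7}, Milnor number mu = 7.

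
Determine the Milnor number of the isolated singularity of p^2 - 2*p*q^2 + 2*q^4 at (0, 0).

3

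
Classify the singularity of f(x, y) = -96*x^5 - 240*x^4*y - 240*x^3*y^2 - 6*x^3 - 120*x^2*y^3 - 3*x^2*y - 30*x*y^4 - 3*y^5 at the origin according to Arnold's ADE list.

The Hessian of f at 0 is [[0, 0], [0, 0]] with rank 0, so corank 2. A Groebner basis of the Jacobian ideal J(f) in C{x,y} is {-x*y/10 + y^4, x*y^2, x^2 + x*y/2}; counting standard monomials gives mu = 6. Corank 2; j^3 = -3*x^2*(2*x + y) has shape L^2 M (L != M), so D-series; mu = 6 gives D_6.

D6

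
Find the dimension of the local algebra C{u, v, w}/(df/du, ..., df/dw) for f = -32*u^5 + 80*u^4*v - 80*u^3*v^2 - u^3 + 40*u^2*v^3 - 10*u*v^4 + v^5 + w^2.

8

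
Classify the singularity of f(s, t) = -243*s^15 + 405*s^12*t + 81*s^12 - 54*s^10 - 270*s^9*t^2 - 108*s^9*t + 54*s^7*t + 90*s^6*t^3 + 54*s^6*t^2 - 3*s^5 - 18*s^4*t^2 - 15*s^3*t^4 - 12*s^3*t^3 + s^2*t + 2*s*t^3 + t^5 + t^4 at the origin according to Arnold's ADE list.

D_{5}

The Hessian of f at 0 is [[0, 0], [0, 0]] with rank 0, so corank 2. A Groebner basis of the Jacobian ideal J(f) in C{s,t} is {s*t^2, s*t + t^3, s^2 - 4*s*t}; counting standard monomials gives mu = 5. Corank 2; j^3 = s^2*t has shape L^2 M (L != M), so D-series; mu = 5 gives D_5.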